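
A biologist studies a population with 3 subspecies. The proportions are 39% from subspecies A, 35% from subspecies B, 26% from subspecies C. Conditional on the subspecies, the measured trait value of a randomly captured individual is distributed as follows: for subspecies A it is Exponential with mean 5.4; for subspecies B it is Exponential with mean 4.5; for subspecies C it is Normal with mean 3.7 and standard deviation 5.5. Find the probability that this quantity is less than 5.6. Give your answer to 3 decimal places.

Conditional on each subspecies, P(X < 5.6): A: 0.645496; B: 0.711899; C: 0.635124.
By total probability, P(X < 5.6) = 0.39·0.645496 + 0.35·0.711899 + 0.26·0.635124 = 0.66604.

0.666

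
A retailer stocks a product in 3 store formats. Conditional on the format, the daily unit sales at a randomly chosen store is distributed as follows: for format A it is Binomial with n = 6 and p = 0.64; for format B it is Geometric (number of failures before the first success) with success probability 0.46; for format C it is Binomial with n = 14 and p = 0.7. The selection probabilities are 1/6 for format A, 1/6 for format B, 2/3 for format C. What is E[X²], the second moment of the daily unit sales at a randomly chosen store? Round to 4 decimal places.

69.3297

For each component E[X²] = Var + (mean)², giving A: 16.128; B: 3.93006; C: 98.98.
Overall E[X²] = 0.166667·16.128 + 0.166667·3.93006 + 0.666667·98.98 = 69.3297.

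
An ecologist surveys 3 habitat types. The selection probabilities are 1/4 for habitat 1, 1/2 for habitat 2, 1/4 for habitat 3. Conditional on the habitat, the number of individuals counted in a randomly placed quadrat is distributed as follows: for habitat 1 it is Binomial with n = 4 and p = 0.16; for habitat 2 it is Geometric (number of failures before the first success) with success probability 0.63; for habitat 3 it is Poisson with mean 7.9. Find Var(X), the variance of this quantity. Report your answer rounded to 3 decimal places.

Per component, 1: μ=0.64, E[X²]=0.9472; 2: μ=0.587302, E[X²]=1.27715; 3: μ=7.9, E[X²]=70.31.
E[X] = 0.25·0.64 + 0.5·0.587302 + 0.25·7.9 = 2.42865.
E[X²] = 0.25·0.9472 + 0.5·1.27715 + 0.25·70.31 = 18.4529.
Var(X) = E[X²] − (E[X])² = 18.4529 − 5.89834 = 12.5545.

12.555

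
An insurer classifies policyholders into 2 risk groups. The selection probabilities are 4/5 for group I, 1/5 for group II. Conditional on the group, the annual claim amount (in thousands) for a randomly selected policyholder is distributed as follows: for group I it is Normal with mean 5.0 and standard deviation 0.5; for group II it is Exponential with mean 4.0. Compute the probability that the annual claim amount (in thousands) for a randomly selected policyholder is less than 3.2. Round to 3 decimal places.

0.110

Conditional on each group, P(X < 3.2): I: 0.000159109; II: 0.550671.
By total probability, P(X < 3.2) = 0.8·0.000159109 + 0.2·0.550671 = 0.110261.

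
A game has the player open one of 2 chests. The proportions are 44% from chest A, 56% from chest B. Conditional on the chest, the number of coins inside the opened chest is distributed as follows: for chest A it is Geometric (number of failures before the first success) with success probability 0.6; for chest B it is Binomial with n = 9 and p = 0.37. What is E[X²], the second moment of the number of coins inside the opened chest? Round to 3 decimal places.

For each component E[X²] = Var + (mean)², giving A: 1.55556; B: 13.1868.
Overall E[X²] = 0.44·1.55556 + 0.56·13.1868 = 8.06905.

8.069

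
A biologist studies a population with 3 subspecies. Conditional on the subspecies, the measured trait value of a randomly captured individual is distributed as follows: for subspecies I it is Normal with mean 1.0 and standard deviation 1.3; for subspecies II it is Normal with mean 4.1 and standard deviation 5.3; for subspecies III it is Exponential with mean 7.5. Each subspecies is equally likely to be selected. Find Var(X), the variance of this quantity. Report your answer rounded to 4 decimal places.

Per component, I: μ=1, E[X²]=2.69; II: μ=4.1, E[X²]=44.9; III: μ=7.5, E[X²]=112.5.
E[X] = 0.333333·1 + 0.333333·4.1 + 0.333333·7.5 = 4.2.
E[X²] = 0.333333·2.69 + 0.333333·44.9 + 0.333333·112.5 = 53.3633.
Var(X) = E[X²] − (E[X])² = 53.3633 − 17.64 = 35.7233.

35.7233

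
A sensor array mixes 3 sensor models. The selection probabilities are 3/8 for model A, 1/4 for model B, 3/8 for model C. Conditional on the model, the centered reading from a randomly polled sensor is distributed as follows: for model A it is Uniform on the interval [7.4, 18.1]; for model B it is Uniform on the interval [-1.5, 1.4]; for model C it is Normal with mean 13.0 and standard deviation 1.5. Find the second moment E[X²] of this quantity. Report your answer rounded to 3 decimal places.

128.933

For each component E[X²] = Var + (mean)², giving A: 172.103; B: 0.703333; C: 171.25.
Overall E[X²] = 0.375·172.103 + 0.25·0.703333 + 0.375·171.25 = 128.933.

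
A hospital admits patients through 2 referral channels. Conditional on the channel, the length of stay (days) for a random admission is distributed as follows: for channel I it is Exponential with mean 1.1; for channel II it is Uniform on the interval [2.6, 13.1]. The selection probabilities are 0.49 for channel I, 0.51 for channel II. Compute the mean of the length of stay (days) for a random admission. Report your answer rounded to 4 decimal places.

4.5425

Component means — I: 1.1; II: 7.85.
E[X] = 0.49·1.1 + 0.51·7.85 = 4.5425.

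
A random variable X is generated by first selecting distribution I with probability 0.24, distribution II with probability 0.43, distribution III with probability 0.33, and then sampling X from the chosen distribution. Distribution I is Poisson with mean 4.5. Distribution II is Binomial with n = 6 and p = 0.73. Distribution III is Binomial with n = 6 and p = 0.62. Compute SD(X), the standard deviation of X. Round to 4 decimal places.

1.4719

Per component, I: μ=4.5, E[X²]=24.75; II: μ=4.38, E[X²]=20.367; III: μ=3.72, E[X²]=15.252.
E[X] = 0.24·4.5 + 0.43·4.38 + 0.33·3.72 = 4.191.
E[X²] = 0.24·24.75 + 0.43·20.367 + 0.33·15.252 = 19.731.
Var(X) = E[X²] − (E[X])² = 19.731 − 17.5645 = 2.16649.
SD(X) = √2.16649 = 1.4719.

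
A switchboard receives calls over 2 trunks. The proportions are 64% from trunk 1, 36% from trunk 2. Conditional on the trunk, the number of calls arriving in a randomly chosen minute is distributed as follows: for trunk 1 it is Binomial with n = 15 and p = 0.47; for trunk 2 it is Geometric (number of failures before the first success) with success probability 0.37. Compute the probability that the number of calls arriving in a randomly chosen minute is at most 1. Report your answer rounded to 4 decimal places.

Conditional on each trunk, P(X ≤ 1): 1: 0.001046; 2: 0.6031.
By total probability, P(X ≤ 1) = 0.64·0.001046 + 0.36·0.6031 = 0.217785.

0.2178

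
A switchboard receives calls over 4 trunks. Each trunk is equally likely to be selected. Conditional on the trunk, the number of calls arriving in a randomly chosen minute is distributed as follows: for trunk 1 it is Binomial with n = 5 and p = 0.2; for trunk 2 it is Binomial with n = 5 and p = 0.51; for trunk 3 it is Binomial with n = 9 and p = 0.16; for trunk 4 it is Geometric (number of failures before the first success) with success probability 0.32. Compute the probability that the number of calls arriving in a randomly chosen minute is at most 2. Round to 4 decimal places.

0.7365

Conditional on each trunk, P(X ≤ 2): 1: 0.94208; 2: 0.481255; 3: 0.837112; 4: 0.685568.
By total probability, P(X ≤ 2) = 0.25·0.94208 + 0.25·0.481255 + 0.25·0.837112 + 0.25·0.685568 = 0.736504.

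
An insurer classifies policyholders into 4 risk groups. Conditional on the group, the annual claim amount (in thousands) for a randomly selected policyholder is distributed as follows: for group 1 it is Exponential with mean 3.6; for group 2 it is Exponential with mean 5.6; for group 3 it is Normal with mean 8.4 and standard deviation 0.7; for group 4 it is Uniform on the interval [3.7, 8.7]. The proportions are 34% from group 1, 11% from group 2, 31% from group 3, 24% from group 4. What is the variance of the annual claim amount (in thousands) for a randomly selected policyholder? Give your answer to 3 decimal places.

Per component, 1: μ=3.6, E[X²]=25.92; 2: μ=5.6, E[X²]=62.72; 3: μ=8.4, E[X²]=71.05; 4: μ=6.2, E[X²]=40.5233.
E[X] = 0.34·3.6 + 0.11·5.6 + 0.31·8.4 + 0.24·6.2 = 5.932.
E[X²] = 0.34·25.92 + 0.11·62.72 + 0.31·71.05 + 0.24·40.5233 = 47.4631.
Var(X) = E[X²] − (E[X])² = 47.4631 − 35.1886 = 12.2745.

12.274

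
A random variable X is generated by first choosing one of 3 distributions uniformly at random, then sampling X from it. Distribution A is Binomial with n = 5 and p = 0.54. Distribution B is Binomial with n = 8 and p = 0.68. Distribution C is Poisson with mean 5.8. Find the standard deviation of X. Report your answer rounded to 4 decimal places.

2.2009

Per component, A: μ=2.7, E[X²]=8.532; B: μ=5.44, E[X²]=31.3344; C: μ=5.8, E[X²]=39.44.
E[X] = 0.333333·2.7 + 0.333333·5.44 + 0.333333·5.8 = 4.64667.
E[X²] = 0.333333·8.532 + 0.333333·31.3344 + 0.333333·39.44 = 26.4355.
Var(X) = E[X²] − (E[X])² = 26.4355 − 21.5915 = 4.84396.
SD(X) = √4.84396 = 2.2009.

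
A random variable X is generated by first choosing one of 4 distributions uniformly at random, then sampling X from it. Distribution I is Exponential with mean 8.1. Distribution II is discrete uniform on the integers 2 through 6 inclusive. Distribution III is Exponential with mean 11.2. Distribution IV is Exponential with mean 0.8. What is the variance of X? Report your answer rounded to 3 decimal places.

64.044

Per component, I: μ=8.1, E[X²]=131.22; II: μ=4, E[X²]=18; III: μ=11.2, E[X²]=250.88; IV: μ=0.8, E[X²]=1.28.
E[X] = 0.25·8.1 + 0.25·4 + 0.25·11.2 + 0.25·0.8 = 6.025.
E[X²] = 0.25·131.22 + 0.25·18 + 0.25·250.88 + 0.25·1.28 = 100.345.
Var(X) = E[X²] − (E[X])² = 100.345 − 36.3006 = 64.0444.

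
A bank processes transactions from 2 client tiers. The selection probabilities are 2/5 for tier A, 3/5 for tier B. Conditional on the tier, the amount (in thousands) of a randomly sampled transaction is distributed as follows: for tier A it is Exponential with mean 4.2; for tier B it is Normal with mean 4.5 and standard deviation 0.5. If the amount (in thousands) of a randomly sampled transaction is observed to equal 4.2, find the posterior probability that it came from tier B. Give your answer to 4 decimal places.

0.9194

Likelihoods f(4.2 | ·): A: 0.0875903; B: 0.666449.
Posterior ∝ prior × likelihood. Numerator for B: 0.6·0.666449 = 0.39987.
Normalizing constant: 0.4·0.0875903 + 0.6·0.666449 = 0.434906.
P(B | observation) = 0.39987 / 0.434906 = 0.91944.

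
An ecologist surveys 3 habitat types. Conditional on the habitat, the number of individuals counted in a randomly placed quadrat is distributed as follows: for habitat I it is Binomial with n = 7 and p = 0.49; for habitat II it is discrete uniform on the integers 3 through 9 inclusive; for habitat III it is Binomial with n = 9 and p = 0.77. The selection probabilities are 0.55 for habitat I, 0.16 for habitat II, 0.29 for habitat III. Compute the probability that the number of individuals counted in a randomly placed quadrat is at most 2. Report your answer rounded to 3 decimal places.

0.134

Conditional on each habitat, P(X ≤ 2): I: 0.243295; II: 0; III: 0.00078281.
By total probability, P(X ≤ 2) = 0.55·0.243295 + 0.16·0 + 0.29·0.00078281 = 0.134039.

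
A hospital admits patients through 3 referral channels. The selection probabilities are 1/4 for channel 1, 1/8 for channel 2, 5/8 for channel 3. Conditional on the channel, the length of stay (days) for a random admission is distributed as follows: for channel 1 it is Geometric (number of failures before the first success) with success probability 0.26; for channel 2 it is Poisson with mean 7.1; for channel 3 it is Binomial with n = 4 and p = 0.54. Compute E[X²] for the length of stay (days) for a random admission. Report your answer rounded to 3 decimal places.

15.488

For each component E[X²] = Var + (mean)², giving 1: 19.0473; 2: 57.51; 3: 5.6592.
Overall E[X²] = 0.25·19.0473 + 0.125·57.51 + 0.625·5.6592 = 15.4876.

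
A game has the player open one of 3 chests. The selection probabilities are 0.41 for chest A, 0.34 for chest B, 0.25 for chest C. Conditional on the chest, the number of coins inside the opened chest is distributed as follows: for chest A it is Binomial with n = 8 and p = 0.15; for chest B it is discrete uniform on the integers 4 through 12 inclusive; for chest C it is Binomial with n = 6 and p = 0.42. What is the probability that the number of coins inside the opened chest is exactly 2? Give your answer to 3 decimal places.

Conditional on each chest, P(X = 2): A: 0.237604; B: 0; C: 0.299434.
By total probability, P(X = 2) = 0.41·0.237604 + 0.34·0 + 0.25·0.299434 = 0.172276.

0.172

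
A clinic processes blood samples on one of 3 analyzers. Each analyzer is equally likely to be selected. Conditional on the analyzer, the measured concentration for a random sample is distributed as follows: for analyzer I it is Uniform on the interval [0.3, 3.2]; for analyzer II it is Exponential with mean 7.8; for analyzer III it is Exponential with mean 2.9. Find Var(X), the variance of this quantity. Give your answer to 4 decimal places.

30.1986

Per component, I: μ=1.75, E[X²]=3.76333; II: μ=7.8, E[X²]=121.68; III: μ=2.9, E[X²]=16.82.
E[X] = 0.333333·1.75 + 0.333333·7.8 + 0.333333·2.9 = 4.15.
E[X²] = 0.333333·3.76333 + 0.333333·121.68 + 0.333333·16.82 = 47.4211.
Var(X) = E[X²] − (E[X])² = 47.4211 − 17.2225 = 30.1986.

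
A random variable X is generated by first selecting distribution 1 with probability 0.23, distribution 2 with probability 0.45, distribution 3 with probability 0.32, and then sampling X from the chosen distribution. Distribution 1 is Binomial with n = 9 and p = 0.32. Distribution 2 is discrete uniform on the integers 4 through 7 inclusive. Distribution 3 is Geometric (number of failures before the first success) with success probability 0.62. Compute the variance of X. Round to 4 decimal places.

5.8573

Per component, 1: μ=2.88, E[X²]=10.2528; 2: μ=5.5, E[X²]=31.5; 3: μ=0.612903, E[X²]=1.3642.
E[X] = 0.23·2.88 + 0.45·5.5 + 0.32·0.612903 = 3.33353.
E[X²] = 0.23·10.2528 + 0.45·31.5 + 0.32·1.3642 = 16.9697.
Var(X) = E[X²] − (E[X])² = 16.9697 − 11.1124 = 5.85727.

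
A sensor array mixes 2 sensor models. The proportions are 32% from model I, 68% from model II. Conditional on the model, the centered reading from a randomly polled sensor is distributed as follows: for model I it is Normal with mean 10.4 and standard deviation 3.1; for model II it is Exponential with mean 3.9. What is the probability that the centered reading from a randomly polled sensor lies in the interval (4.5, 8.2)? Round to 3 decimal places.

Conditional on each model, P(4.5 < X < 8.2): I: 0.210447; II: 0.193278.
By total probability, P(4.5 < X < 8.2) = 0.32·0.210447 + 0.68·0.193278 = 0.198772.

0.199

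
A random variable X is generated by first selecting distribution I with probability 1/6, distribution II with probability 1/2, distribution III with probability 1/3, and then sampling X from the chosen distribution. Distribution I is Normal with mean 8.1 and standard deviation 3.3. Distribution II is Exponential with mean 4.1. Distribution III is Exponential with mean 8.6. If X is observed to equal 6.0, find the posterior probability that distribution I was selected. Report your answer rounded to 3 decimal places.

0.257

Likelihoods f(6.0 | ·): I: 0.0987326; II: 0.0564499; III: 0.0578769.
Posterior ∝ prior × likelihood. Numerator for I: 0.166667·0.0987326 = 0.0164554.
Normalizing constant: 0.166667·0.0987326 + 0.5·0.0564499 + 0.333333·0.0578769 = 0.0639727.
P(I | observation) = 0.0164554 / 0.0639727 = 0.257226.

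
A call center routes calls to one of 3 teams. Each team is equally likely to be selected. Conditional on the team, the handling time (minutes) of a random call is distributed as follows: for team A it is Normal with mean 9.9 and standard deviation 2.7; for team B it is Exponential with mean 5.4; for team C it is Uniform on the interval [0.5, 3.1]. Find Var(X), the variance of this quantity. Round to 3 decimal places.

23.318

Per component, A: μ=9.9, E[X²]=105.3; B: μ=5.4, E[X²]=58.32; C: μ=1.8, E[X²]=3.80333.
E[X] = 0.333333·9.9 + 0.333333·5.4 + 0.333333·1.8 = 5.7.
E[X²] = 0.333333·105.3 + 0.333333·58.32 + 0.333333·3.80333 = 55.8078.
Var(X) = E[X²] − (E[X])² = 55.8078 − 32.49 = 23.3178.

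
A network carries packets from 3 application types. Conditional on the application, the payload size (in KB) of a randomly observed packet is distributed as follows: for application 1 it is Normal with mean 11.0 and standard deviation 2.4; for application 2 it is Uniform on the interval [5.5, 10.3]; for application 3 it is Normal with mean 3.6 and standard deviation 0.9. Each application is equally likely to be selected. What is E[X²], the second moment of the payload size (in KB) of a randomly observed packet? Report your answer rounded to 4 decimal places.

For each component E[X²] = Var + (mean)², giving 1: 126.76; 2: 64.33; 3: 13.77.
Overall E[X²] = 0.333333·126.76 + 0.333333·64.33 + 0.333333·13.77 = 68.2867.

68.2867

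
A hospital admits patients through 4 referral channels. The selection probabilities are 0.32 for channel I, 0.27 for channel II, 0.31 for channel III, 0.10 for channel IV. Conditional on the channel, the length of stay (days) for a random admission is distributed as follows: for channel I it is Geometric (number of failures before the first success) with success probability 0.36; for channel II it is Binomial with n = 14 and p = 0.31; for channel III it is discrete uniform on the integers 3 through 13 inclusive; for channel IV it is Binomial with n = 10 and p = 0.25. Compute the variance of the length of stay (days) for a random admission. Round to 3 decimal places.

12.251

Per component, I: μ=1.77778, E[X²]=8.09877; II: μ=4.34, E[X²]=21.8302; III: μ=8, E[X²]=74; IV: μ=2.5, E[X²]=8.125.
E[X] = 0.32·1.77778 + 0.27·4.34 + 0.31·8 + 0.1·2.5 = 4.47069.
E[X²] = 0.32·8.09877 + 0.27·21.8302 + 0.31·74 + 0.1·8.125 = 32.2383.
Var(X) = E[X²] − (E[X])² = 32.2383 − 19.9871 = 12.2512.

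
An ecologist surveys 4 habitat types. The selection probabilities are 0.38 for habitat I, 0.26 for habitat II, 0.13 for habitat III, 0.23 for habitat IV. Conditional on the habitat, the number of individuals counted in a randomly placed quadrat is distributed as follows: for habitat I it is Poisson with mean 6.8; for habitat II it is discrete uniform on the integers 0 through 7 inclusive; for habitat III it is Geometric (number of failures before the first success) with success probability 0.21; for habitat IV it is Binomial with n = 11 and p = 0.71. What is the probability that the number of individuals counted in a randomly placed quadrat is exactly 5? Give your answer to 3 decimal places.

0.104

Conditional on each habitat, P(X = 5): I: 0.134946; II: 0.125; III: 0.0646182; IV: 0.0495817.
By total probability, P(X = 5) = 0.38·0.134946 + 0.26·0.125 + 0.13·0.0646182 + 0.23·0.0495817 = 0.103584.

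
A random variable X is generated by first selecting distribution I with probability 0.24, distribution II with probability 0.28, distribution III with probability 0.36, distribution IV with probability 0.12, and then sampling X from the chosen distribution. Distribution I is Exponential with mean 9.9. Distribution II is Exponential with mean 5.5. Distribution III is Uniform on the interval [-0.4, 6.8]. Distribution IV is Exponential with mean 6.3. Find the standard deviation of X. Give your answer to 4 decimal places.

Per component, I: μ=9.9, E[X²]=196.02; II: μ=5.5, E[X²]=60.5; III: μ=3.2, E[X²]=14.56; IV: μ=6.3, E[X²]=79.38.
E[X] = 0.24·9.9 + 0.28·5.5 + 0.36·3.2 + 0.12·6.3 = 5.824.
E[X²] = 0.24·196.02 + 0.28·60.5 + 0.36·14.56 + 0.12·79.38 = 78.752.
Var(X) = E[X²] − (E[X])² = 78.752 − 33.919 = 44.833.
SD(X) = √44.833 = 6.69575.

6.6957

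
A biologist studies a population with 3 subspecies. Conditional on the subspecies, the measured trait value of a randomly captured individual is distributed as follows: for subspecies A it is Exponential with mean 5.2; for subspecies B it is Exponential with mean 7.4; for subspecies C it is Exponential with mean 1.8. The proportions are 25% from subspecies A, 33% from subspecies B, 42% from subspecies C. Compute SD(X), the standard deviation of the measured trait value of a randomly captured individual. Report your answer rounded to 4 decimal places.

Per component, A: μ=5.2, E[X²]=54.08; B: μ=7.4, E[X²]=109.52; C: μ=1.8, E[X²]=6.48.
E[X] = 0.25·5.2 + 0.33·7.4 + 0.42·1.8 = 4.498.
E[X²] = 0.25·54.08 + 0.33·109.52 + 0.42·6.48 = 52.3832.
Var(X) = E[X²] − (E[X])² = 52.3832 − 20.232 = 32.1512.
SD(X) = √32.1512 = 5.6702.

5.6702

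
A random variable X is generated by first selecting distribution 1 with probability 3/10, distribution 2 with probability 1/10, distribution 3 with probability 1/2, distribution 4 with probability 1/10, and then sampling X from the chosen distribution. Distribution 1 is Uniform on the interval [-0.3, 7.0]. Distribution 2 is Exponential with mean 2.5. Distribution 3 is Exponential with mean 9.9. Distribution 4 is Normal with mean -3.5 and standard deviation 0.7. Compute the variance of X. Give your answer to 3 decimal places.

70.952

Per component, 1: μ=3.35, E[X²]=15.6633; 2: μ=2.5, E[X²]=12.5; 3: μ=9.9, E[X²]=196.02; 4: μ=-3.5, E[X²]=12.74.
E[X] = 0.3·3.35 + 0.1·2.5 + 0.5·9.9 + 0.1·-3.5 = 5.855.
E[X²] = 0.3·15.6633 + 0.1·12.5 + 0.5·196.02 + 0.1·12.74 = 105.233.
Var(X) = E[X²] − (E[X])² = 105.233 − 34.281 = 70.952.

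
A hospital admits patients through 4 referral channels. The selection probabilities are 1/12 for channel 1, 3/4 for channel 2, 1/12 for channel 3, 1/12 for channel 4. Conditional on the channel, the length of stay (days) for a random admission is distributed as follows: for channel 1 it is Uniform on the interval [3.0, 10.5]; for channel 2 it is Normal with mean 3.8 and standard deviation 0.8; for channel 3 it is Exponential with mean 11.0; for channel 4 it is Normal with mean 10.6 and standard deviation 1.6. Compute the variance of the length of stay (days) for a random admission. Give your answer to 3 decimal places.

18.071

Per component, 1: μ=6.75, E[X²]=50.25; 2: μ=3.8, E[X²]=15.08; 3: μ=11, E[X²]=242; 4: μ=10.6, E[X²]=114.92.
E[X] = 0.0833333·6.75 + 0.75·3.8 + 0.0833333·11 + 0.0833333·10.6 = 5.2125.
E[X²] = 0.0833333·50.25 + 0.75·15.08 + 0.0833333·242 + 0.0833333·114.92 = 45.2408.
Var(X) = E[X²] − (E[X])² = 45.2408 − 27.1702 = 18.0707.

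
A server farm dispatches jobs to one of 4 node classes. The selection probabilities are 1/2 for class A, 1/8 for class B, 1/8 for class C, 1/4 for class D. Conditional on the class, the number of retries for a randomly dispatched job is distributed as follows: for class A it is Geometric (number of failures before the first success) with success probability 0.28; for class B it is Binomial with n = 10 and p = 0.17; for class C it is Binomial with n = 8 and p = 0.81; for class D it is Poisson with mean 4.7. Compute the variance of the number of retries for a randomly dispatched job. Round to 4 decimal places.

8.4030

Per component, A: μ=2.57143, E[X²]=15.7959; B: μ=1.7, E[X²]=4.301; C: μ=6.48, E[X²]=43.2216; D: μ=4.7, E[X²]=26.79.
E[X] = 0.5·2.57143 + 0.125·1.7 + 0.125·6.48 + 0.25·4.7 = 3.48321.
E[X²] = 0.5·15.7959 + 0.125·4.301 + 0.125·43.2216 + 0.25·26.79 = 20.5358.
Var(X) = E[X²] − (E[X])² = 20.5358 − 12.1328 = 8.403.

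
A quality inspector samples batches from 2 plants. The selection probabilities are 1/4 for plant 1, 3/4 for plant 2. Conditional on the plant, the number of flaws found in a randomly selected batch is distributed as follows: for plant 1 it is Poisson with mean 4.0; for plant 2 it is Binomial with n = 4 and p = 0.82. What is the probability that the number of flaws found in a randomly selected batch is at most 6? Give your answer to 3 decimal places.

0.972

Conditional on each plant, P(X ≤ 6): 1: 0.889326; 2: 1.
By total probability, P(X ≤ 6) = 0.25·0.889326 + 0.75·1 = 0.972332.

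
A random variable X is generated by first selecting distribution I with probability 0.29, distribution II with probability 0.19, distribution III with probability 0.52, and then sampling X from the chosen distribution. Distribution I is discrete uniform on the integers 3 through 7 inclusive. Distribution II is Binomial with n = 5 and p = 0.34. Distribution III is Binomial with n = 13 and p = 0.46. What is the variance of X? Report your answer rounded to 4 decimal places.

5.0271

Per component, I: μ=5, E[X²]=27; II: μ=1.7, E[X²]=4.012; III: μ=5.98, E[X²]=38.9896.
E[X] = 0.29·5 + 0.19·1.7 + 0.52·5.98 = 4.8826.
E[X²] = 0.29·27 + 0.19·4.012 + 0.52·38.9896 = 28.8669.
Var(X) = E[X²] − (E[X])² = 28.8669 − 23.8398 = 5.02709.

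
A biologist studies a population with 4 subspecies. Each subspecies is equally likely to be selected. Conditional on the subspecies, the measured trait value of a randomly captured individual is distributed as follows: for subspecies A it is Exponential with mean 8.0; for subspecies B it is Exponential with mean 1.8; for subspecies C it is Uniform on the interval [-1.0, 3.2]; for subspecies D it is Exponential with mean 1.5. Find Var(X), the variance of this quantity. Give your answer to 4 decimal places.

25.8050

Per component, A: μ=8, E[X²]=128; B: μ=1.8, E[X²]=6.48; C: μ=1.1, E[X²]=2.68; D: μ=1.5, E[X²]=4.5.
E[X] = 0.25·8 + 0.25·1.8 + 0.25·1.1 + 0.25·1.5 = 3.1.
E[X²] = 0.25·128 + 0.25·6.48 + 0.25·2.68 + 0.25·4.5 = 35.415.
Var(X) = E[X²] − (E[X])² = 35.415 − 9.61 = 25.805.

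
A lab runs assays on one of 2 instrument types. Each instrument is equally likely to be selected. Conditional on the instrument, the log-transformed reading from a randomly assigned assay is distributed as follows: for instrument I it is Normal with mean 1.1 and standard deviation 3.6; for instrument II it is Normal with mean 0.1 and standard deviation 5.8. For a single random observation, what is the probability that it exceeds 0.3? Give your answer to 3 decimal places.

Conditional on each instrument, P(X > 0.3): I: 0.58793; II: 0.486246.
By total probability, P(X > 0.3) = 0.5·0.58793 + 0.5·0.486246 = 0.537088.

0.537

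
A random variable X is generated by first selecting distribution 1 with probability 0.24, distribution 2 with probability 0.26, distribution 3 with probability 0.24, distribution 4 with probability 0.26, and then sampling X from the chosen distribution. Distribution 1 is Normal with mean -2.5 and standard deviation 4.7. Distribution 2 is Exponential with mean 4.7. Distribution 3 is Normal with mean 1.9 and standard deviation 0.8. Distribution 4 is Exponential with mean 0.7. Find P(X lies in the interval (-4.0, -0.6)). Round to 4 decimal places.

0.0679

Conditional on each component, P(-4.0 < X < -0.6): 1: 0.282181; 2: 0; 3: 0.000889025; 4: 0.
By total probability, P(-4.0 < X < -0.6) = 0.24·0.282181 + 0.26·0 + 0.24·0.000889025 + 0.26·0 = 0.0679367.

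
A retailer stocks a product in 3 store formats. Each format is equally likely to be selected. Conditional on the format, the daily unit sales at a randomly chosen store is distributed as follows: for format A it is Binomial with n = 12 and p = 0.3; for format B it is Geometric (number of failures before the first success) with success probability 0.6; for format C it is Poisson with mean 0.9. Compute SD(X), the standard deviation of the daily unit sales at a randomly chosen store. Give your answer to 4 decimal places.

Per component, A: μ=3.6, E[X²]=15.48; B: μ=0.666667, E[X²]=1.55556; C: μ=0.9, E[X²]=1.71.
E[X] = 0.333333·3.6 + 0.333333·0.666667 + 0.333333·0.9 = 1.72222.
E[X²] = 0.333333·15.48 + 0.333333·1.55556 + 0.333333·1.71 = 6.24852.
Var(X) = E[X²] − (E[X])² = 6.24852 − 2.96605 = 3.28247.
SD(X) = √3.28247 = 1.81176.

1.8118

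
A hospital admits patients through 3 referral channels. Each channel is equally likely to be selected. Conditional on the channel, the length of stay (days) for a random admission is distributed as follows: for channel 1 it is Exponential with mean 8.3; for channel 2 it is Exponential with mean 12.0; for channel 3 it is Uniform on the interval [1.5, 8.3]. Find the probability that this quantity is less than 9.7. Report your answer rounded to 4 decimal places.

0.7479

Conditional on each channel, P(X < 9.7): 1: 0.689221; 2: 0.5544; 3: 1.
By total probability, P(X < 9.7) = 0.333333·0.689221 + 0.333333·0.5544 + 0.333333·1 = 0.747874.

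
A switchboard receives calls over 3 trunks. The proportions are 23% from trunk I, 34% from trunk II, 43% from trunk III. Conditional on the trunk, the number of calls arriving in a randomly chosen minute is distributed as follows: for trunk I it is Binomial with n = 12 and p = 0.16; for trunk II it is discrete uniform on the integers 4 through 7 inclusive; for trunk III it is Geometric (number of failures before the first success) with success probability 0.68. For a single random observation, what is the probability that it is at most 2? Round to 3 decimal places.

0.577

Conditional on each trunk, P(X ≤ 2): I: 0.701004; II: 0; III: 0.967232.
By total probability, P(X ≤ 2) = 0.23·0.701004 + 0.34·0 + 0.43·0.967232 = 0.577141.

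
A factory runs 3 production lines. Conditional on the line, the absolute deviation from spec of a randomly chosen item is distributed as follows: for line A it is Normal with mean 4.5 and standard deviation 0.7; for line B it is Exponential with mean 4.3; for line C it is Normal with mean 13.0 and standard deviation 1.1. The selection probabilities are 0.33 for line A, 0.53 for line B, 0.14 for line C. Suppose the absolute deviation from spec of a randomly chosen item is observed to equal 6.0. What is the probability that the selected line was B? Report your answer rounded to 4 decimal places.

0.6173

Likelihoods f(6.0 | ·): A: 0.057373; B: 0.0576155; C: 5.8338e-10.
Posterior ∝ prior × likelihood. Numerator for B: 0.53·0.0576155 = 0.0305362.
Normalizing constant: 0.33·0.057373 + 0.53·0.0576155 + 0.14·5.8338e-10 = 0.0494693.
P(B | observation) = 0.0305362 / 0.0494693 = 0.617276.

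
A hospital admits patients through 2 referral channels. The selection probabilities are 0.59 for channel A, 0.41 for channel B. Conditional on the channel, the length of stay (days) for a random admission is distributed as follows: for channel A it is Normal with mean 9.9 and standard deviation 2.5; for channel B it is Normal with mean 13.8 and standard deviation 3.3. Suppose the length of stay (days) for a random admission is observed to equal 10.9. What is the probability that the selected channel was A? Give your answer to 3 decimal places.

Likelihoods f(10.9 | ·): A: 0.147308; B: 0.0821675.
Posterior ∝ prior × likelihood. Numerator for A: 0.59·0.147308 = 0.0869118.
Normalizing constant: 0.59·0.147308 + 0.41·0.0821675 = 0.1206.
P(A | observation) = 0.0869118 / 0.1206 = 0.720659.

0.721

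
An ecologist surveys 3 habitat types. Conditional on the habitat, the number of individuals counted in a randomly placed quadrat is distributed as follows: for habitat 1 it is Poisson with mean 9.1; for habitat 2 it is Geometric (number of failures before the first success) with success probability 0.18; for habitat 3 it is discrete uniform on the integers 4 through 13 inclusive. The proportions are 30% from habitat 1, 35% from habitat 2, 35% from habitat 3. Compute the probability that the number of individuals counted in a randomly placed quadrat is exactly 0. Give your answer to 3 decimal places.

0.063

Conditional on each habitat, P(X = 0): 1: 0.000111666; 2: 0.18; 3: 0.
By total probability, P(X = 0) = 0.3·0.000111666 + 0.35·0.18 + 0.35·0 = 0.0630335.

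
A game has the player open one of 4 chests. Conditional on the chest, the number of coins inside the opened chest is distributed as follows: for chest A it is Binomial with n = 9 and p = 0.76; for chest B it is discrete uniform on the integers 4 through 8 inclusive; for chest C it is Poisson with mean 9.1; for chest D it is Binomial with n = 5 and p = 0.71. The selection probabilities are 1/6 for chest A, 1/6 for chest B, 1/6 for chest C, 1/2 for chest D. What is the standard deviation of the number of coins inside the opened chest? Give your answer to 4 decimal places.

Per component, A: μ=6.84, E[X²]=48.4272; B: μ=6, E[X²]=38; C: μ=9.1, E[X²]=91.91; D: μ=3.55, E[X²]=13.632.
E[X] = 0.166667·6.84 + 0.166667·6 + 0.166667·9.1 + 0.5·3.55 = 5.43167.
E[X²] = 0.166667·48.4272 + 0.166667·38 + 0.166667·91.91 + 0.5·13.632 = 36.5389.
Var(X) = E[X²] − (E[X])² = 36.5389 − 29.503 = 7.03586.
SD(X) = √7.03586 = 2.65252.

2.6525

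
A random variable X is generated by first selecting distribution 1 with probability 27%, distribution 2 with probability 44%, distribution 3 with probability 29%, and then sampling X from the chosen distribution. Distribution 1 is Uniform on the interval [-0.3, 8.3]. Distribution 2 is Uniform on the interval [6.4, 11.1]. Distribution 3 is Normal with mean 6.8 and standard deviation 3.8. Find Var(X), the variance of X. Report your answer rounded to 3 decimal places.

Per component, 1: μ=4, E[X²]=22.1633; 2: μ=8.75, E[X²]=78.4033; 3: μ=6.8, E[X²]=60.68.
E[X] = 0.27·4 + 0.44·8.75 + 0.29·6.8 = 6.902.
E[X²] = 0.27·22.1633 + 0.44·78.4033 + 0.29·60.68 = 58.0788.
Var(X) = E[X²] − (E[X])² = 58.0788 − 47.6376 = 10.4412.

10.441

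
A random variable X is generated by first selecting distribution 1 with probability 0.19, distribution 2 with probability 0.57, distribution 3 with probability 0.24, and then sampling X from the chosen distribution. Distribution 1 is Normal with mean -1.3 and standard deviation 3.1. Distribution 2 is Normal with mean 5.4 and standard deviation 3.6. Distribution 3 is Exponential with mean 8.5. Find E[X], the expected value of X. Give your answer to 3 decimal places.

4.871

Component means — 1: -1.3; 2: 5.4; 3: 8.5.
E[X] = 0.19·-1.3 + 0.57·5.4 + 0.24·8.5 = 4.871.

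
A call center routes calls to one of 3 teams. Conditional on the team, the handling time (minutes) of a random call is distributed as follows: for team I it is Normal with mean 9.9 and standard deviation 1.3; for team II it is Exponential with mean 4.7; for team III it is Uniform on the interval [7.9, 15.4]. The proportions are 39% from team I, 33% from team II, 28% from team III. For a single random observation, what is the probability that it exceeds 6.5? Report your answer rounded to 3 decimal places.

Conditional on each team, P(X > 6.5): I: 0.995544; II: 0.25083; III: 1.
By total probability, P(X > 6.5) = 0.39·0.995544 + 0.33·0.25083 + 0.28·1 = 0.751036.

0.751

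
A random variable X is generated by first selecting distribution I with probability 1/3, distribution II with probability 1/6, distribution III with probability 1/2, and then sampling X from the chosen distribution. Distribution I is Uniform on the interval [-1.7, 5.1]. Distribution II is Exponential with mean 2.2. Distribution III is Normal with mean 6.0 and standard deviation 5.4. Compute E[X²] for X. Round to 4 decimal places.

For each component E[X²] = Var + (mean)², giving I: 6.74333; II: 9.68; III: 65.16.
Overall E[X²] = 0.333333·6.74333 + 0.166667·9.68 + 0.5·65.16 = 36.4411.

36.4411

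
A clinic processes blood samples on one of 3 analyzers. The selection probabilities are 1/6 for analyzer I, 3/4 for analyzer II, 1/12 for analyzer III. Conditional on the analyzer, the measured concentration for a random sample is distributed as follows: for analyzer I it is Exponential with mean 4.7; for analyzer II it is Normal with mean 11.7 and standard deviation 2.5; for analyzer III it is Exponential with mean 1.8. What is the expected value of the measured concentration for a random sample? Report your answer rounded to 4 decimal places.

9.7083

Component means — I: 4.7; II: 11.7; III: 1.8.
E[X] = 0.166667·4.7 + 0.75·11.7 + 0.0833333·1.8 = 9.70833.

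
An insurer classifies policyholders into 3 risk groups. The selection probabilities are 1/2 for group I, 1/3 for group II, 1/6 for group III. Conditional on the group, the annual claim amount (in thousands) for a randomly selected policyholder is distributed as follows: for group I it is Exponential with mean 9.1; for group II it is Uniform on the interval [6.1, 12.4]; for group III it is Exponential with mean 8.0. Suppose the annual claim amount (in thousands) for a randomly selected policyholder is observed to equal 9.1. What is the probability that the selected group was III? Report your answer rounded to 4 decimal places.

Likelihoods f(9.1 | ·): I: 0.0404263; II: 0.15873; III: 0.0400774.
Posterior ∝ prior × likelihood. Numerator for III: 0.166667·0.0400774 = 0.00667957.
Normalizing constant: 0.5·0.0404263 + 0.333333·0.15873 + 0.166667·0.0400774 = 0.0798028.
P(III | observation) = 0.00667957 / 0.0798028 = 0.083701.

0.0837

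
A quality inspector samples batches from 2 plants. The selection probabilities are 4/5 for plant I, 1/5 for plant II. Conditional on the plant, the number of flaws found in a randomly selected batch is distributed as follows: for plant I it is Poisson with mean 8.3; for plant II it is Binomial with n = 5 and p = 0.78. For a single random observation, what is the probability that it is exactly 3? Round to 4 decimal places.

Conditional on each plant, P(X = 3): I: 0.0236831; II: 0.229683.
By total probability, P(X = 3) = 0.8·0.0236831 + 0.2·0.229683 = 0.0648831.

0.0649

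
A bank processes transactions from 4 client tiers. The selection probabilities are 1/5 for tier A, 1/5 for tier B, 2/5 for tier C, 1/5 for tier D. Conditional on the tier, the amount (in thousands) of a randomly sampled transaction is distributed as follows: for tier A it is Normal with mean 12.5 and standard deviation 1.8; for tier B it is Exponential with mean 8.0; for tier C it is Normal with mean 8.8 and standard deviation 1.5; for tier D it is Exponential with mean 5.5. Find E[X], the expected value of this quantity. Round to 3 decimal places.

8.720

Component means — A: 12.5; B: 8; C: 8.8; D: 5.5.
E[X] = 0.2·12.5 + 0.2·8 + 0.4·8.8 + 0.2·5.5 = 8.72.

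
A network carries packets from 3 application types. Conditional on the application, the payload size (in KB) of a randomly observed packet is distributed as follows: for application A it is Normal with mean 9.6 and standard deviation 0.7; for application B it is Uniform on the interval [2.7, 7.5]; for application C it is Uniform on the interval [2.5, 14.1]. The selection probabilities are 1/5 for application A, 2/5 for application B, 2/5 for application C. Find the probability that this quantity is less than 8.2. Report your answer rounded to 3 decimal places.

0.601

Conditional on each application, P(X < 8.2): A: 0.0227501; B: 1; C: 0.491379.
By total probability, P(X < 8.2) = 0.2·0.0227501 + 0.4·1 + 0.4·0.491379 = 0.601102.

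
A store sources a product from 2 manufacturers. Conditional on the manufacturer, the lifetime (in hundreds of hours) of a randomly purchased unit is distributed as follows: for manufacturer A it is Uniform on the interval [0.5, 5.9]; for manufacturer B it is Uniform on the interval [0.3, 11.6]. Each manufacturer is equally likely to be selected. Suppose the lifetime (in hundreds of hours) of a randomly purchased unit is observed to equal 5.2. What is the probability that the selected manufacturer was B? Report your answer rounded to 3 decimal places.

Likelihoods f(5.2 | ·): A: 0.185185; B: 0.0884956.
Posterior ∝ prior × likelihood. Numerator for B: 0.5·0.0884956 = 0.0442478.
Normalizing constant: 0.5·0.185185 + 0.5·0.0884956 = 0.13684.
P(B | observation) = 0.0442478 / 0.13684 = 0.323353.

0.323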